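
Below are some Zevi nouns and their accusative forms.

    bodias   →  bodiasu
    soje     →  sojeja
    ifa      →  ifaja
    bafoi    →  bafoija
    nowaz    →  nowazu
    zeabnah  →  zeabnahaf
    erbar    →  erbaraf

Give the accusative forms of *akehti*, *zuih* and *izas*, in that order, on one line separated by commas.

akehtija, zuihaf, izasu

Looking at the final sound of each stem: -u when the stem ends in a sibilant (*bodias*, *nowaz*); -af when the stem ends in a non-sibilant consonant (*zeabnah*, *erbar*); -ja when the stem ends in a vowel (*soje*, *ifa*, *bafoi*).
Since the final sound of *akehti* is /i/ (a vowel), it takes -ja, giving *akehtija*.
*zuih* — final sound /h/ (a non-sibilant consonant) → -af → *zuihaf*.
*izas*: final sound = /s/, a sibilant → -u → *izasu*.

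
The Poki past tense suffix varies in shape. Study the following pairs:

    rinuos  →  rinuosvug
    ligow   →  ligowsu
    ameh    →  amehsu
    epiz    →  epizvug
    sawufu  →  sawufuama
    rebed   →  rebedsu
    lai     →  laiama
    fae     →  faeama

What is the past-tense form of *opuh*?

opuhsu

The pattern is sibilance of the final sound: -vug when the stem ends in a sibilant (*rinuos*, *epiz*); -su when the stem ends in a non-sibilant consonant (*ligow*, *ameh*, *rebed*); -ama when the stem ends in a vowel (*sawufu*, *lai*, *fae*).
Since the final sound of *opuh* is /h/ (a non-sibilant consonant), it takes -su, giving *opuhsu*.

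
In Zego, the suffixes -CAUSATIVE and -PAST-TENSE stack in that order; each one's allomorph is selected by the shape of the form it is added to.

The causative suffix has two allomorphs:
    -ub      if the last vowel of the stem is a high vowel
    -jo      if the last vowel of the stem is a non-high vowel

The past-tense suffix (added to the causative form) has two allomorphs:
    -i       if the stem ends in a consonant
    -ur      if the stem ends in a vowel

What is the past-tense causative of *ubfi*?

ubfiubi

The last vowel of *ubfi* is /i/, which is a high vowel, so the causative suffix is -ub, giving *ubfiub*.
Since the final sound of the causative form *ubfiub* is /b/ (a consonant), it takes -i, giving *ubfiubi*.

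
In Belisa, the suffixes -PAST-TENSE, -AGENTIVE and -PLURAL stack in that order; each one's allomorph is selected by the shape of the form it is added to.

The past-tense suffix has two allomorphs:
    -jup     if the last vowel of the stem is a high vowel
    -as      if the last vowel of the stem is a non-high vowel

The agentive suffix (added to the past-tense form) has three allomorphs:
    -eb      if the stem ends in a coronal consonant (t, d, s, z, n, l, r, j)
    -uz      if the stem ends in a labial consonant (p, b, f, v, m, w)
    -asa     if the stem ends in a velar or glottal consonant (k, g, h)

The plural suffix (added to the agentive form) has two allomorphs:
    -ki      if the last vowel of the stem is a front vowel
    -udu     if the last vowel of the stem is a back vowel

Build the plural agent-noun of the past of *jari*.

The last vowel of *jari* is /i/, which is a high vowel, so the past-tense suffix is -jup, giving *jarijup*.
The final consonant of the past-tense form *jarijup* is /p/, which is labial, so the agentive suffix is -uz, giving *jarijupuz*.
The agentive form *jarijupuz* — last vowel /u/ (a back vowel) → -udu → *jarijupuzudu*.

jarijupuzudu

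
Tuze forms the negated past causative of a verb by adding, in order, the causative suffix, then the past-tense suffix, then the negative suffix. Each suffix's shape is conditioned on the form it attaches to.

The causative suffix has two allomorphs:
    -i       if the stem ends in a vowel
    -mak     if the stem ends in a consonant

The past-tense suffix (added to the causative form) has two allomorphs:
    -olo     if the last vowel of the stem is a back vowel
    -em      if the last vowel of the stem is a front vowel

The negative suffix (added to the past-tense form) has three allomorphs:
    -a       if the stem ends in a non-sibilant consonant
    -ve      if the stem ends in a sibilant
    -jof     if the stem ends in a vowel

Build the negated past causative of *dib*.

dibmakolojof

Since the final sound of *dib* is /b/ (a consonant), it takes -mak, giving *dibmak*.
The causative form *dibmak* — last vowel /a/ (a back vowel) → -olo → *dibmakolo*.
The past-tense form *dibmakolo*: final sound = /o/, a vowel → -jof → *dibmakolojof*.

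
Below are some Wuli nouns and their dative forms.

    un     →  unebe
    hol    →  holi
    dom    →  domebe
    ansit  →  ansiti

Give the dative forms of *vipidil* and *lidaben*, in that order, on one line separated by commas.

The suffix is conditioned by the final consonant: -ebe when the stem ends in a nasal (*un*, *dom*); -i when the stem ends in a non-nasal consonant (*hol*, *ansit*).
*vipidil* — final consonant /l/ (non-nasal) → -i → *vipidili*.
The final consonant of *lidaben* is /n/, which is a nasal, so the suffix is -ebe, giving *lidabenebe*.

vipidili, lidabenebe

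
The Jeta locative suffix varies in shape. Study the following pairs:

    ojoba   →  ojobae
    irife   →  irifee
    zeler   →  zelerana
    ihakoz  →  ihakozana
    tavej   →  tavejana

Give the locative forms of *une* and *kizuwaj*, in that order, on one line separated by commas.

Looking at the final sound of each stem: -ana when the stem ends in a consonant (*zeler*, *ihakoz*, *tavej*); -e when the stem ends in a vowel (*ojoba*, *irife*).
*une*: final sound = /e/, a vowel → -e → *unee*.
*kizuwaj* — final sound /j/ (a consonant) → -ana → *kizuwajana*.

unee, kizuwajana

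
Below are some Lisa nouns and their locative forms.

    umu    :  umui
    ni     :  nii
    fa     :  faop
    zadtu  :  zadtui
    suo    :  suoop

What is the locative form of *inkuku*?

inkukui

Looking at the last vowel of each stem: -i when the last vowel of the stem is a high vowel (*umu*, *ni*, *zadtu*); -op when the last vowel of the stem is a non-high vowel (*fa*, *suo*).
*inkuku*: last vowel = /u/, a high vowel → -i → *inkukui*.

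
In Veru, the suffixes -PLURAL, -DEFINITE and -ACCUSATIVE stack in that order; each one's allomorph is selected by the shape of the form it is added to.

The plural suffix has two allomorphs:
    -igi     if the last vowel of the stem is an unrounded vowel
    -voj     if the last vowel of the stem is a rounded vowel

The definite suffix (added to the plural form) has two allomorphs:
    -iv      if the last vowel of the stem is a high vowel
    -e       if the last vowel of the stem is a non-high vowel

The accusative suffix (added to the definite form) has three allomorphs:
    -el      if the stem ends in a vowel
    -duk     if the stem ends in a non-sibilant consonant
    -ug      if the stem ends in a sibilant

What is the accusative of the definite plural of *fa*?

Since the last vowel of *fa* is /a/ (an unrounded vowel), it takes -igi, giving *faigi*.
The plural form *faigi* — last vowel /i/ (a high vowel) → -iv → *faigiiv*.
The definite form *faigiiv* — final sound /v/ (a non-sibilant consonant) → -duk → *faigiivduk*.

faigiivduk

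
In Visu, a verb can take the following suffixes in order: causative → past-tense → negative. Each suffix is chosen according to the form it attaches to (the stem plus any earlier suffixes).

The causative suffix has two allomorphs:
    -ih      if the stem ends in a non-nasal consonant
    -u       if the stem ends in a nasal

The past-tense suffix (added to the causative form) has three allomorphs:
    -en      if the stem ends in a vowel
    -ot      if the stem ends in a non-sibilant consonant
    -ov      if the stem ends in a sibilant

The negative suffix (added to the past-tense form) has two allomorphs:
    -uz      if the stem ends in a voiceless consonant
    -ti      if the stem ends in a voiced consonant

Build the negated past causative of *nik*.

The final consonant of *nik* is /k/, which is non-nasal, so the causative suffix is -ih, giving *nikih*.
The causative form *nikih* — final sound /h/ (a non-sibilant consonant) → -ot → *nikihot*.
The past-tense form *nikihot*: final consonant = /t/, voiceless → -uz → *nikihotuz*.

nikihotuz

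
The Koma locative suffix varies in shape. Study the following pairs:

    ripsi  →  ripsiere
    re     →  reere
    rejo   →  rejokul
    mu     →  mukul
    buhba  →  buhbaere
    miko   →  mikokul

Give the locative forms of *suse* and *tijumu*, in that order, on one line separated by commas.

suseere, tijumukul

The alternation tracks the last vowel of the stem — -kul when the last vowel of the stem is a rounded vowel (*rejo*, *mu*, *miko*); -ere when the last vowel of the stem is an unrounded vowel (*ripsi*, *re*, *buhba*).
The last vowel of *suse* is /e/, which is an unrounded vowel, so the suffix is -ere, giving *suseere*.
The last vowel of *tijumu* is /u/, which is a rounded vowel, so the suffix is -kul, giving *tijumukul*.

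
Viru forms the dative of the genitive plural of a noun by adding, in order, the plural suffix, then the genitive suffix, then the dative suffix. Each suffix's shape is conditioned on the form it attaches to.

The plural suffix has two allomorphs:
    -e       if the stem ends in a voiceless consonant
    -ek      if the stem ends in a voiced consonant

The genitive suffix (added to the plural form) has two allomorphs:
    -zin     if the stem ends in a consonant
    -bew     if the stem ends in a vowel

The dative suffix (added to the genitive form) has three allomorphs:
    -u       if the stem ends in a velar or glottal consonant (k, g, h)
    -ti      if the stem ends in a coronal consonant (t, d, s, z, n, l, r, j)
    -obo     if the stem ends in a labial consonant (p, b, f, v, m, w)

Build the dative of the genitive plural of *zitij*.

zitijekzinti

*zitij*: final consonant = /j/, voiced → -ek → *zitijek*.
The plural form *zitijek* — final sound /k/ (a consonant) → -zin → *zitijekzin*.
The genitive form *zitijekzin* — final consonant /n/ (coronal) → -ti → *zitijekzinti*.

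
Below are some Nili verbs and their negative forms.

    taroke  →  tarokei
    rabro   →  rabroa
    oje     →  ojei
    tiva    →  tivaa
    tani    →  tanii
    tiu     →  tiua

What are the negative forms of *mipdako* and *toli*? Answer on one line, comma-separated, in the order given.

mipdakoa, tolii

The pattern is front/back vowel harmony: -i when the last vowel of the stem is a front vowel (*taroke*, *oje*, *tani*); -a when the last vowel of the stem is a back vowel (*rabro*, *tiva*, *tiu*).
*mipdako*: last vowel = /o/, a back vowel → -a → *mipdakoa*.
*toli*: last vowel = /i/, a front vowel → -i → *tolii*.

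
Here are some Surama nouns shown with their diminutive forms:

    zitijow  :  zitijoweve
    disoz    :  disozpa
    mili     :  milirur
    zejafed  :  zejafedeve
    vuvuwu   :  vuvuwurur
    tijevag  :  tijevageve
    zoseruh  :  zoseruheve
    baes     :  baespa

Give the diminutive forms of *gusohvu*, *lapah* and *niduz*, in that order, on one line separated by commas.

gusohvurur, lapaheve, niduzpa

Looking at the final sound of each stem: -pa when the stem ends in a sibilant (*disoz*, *baes*); -eve when the stem ends in a non-sibilant consonant (*zitijow*, *zejafed*, *tijevag*, *zoseruh*); -rur when the stem ends in a vowel (*mili*, *vuvuwu*).
*gusohvu* — final sound /u/ (a vowel) → -rur → *gusohvurur*.
*lapah* — final sound /h/ (a non-sibilant consonant) → -eve → *lapaheve*.
*niduz* — final sound /z/ (a sibilant) → -pa → *niduzpa*.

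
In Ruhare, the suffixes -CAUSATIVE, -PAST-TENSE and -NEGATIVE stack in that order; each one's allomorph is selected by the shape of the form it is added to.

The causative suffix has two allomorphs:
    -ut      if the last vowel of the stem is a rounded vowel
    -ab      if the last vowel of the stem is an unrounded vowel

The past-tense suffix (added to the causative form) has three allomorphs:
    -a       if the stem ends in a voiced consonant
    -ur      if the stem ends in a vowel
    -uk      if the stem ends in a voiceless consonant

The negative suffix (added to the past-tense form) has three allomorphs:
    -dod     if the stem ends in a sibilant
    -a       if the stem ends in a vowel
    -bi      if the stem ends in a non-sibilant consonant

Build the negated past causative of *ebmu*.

ebmuutukbi

Since the last vowel of *ebmu* is /u/ (a rounded vowel), it takes -ut, giving *ebmuut*.
The causative form *ebmuut*: final sound = /t/, a voiceless consonant → -uk → *ebmuutuk*.
The past-tense form *ebmuutuk* — final sound /k/ (a non-sibilant consonant) → -bi → *ebmuutukbi*.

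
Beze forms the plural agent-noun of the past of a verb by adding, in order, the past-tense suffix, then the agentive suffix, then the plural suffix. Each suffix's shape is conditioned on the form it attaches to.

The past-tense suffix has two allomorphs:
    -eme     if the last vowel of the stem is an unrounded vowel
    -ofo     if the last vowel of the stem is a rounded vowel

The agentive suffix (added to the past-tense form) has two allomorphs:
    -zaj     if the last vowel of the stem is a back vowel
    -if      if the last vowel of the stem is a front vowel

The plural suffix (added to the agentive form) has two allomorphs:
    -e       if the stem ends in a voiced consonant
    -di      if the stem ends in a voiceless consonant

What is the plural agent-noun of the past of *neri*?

neriemeifdi

*neri* — last vowel /i/ (an unrounded vowel) → -eme → *nerieme*.
The past-tense form *nerieme*: last vowel = /e/, a front vowel → -if → *neriemeif*.
Since the final consonant of the agentive form *neriemeif* is /f/ (voiceless), it takes -di, giving *neriemeifdi*.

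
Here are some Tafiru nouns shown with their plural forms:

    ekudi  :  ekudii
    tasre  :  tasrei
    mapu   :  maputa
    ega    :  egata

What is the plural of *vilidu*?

The suffix is conditioned by the last vowel: -i when the last vowel of the stem is a front vowel (*ekudi*, *tasre*); -ta when the last vowel of the stem is a back vowel (*mapu*, *ega*).
The last vowel of *vilidu* is /u/, which is a back vowel, so the suffix is -ta, giving *viliduta*.

viliduta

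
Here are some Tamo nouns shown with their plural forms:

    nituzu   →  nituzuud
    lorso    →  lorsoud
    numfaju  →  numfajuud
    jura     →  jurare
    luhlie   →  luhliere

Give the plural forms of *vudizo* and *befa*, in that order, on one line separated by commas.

vudizoud, befare

The pattern is rounding harmony: -ud when the last vowel of the stem is a rounded vowel (*nituzu*, *lorso*, *numfaju*); -re when the last vowel of the stem is an unrounded vowel (*jura*, *luhlie*).
*vudizo*: last vowel = /o/, a rounded vowel → -ud → *vudizoud*.
Since the last vowel of *befa* is /a/ (an unrounded vowel), it takes -re, giving *befare*.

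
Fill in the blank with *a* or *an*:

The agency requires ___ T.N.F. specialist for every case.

a

The indefinite article is chosen by the initial *sound* of the following word, not its spelling.
The initialism *T.N.F.* is read letter by letter; the first letter, T, is pronounced /tiː/, which begins with a consonant sound.
So the article is *a*: The agency requires a T.N.F. specialist for every case.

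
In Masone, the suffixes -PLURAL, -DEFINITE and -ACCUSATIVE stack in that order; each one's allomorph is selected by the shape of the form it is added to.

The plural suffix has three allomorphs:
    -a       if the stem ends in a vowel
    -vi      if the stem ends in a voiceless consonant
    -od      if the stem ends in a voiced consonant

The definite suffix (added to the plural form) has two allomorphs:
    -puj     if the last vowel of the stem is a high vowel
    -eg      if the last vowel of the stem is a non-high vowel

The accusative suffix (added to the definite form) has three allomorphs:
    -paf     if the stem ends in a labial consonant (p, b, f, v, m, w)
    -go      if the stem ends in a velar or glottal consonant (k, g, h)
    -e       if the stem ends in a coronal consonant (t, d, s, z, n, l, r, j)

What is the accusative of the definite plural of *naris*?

narisvipuje

*naris* — final sound /s/ (a voiceless consonant) → -vi → *narisvi*.
The last vowel of the plural form *narisvi* is /i/, which is a high vowel, so the definite suffix is -puj, giving *narisvipuj*.
The final consonant of the definite form *narisvipuj* is /j/, which is coronal, so the accusative suffix is -e, giving *narisvipuje*.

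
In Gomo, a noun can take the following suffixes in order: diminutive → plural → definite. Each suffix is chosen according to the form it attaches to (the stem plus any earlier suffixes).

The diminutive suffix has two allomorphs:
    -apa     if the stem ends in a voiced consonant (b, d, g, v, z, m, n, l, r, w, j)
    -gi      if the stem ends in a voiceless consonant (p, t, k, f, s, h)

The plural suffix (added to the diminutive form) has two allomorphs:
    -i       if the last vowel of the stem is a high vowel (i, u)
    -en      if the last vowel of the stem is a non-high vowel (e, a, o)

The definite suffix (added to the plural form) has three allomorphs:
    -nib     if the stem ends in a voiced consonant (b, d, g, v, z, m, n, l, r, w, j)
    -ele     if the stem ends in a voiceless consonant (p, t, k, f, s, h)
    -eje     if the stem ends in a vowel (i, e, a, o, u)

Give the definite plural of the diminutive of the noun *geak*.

Since the final consonant of *geak* is /k/ (voiceless), it takes -gi, giving *geakgi*.
The diminutive form *geakgi* — last vowel /i/ (a high vowel) → -i → *geakgii*.
The plural form *geakgii*: final sound = /i/, a vowel → -eje → *geakgiieje*.

geakgiieje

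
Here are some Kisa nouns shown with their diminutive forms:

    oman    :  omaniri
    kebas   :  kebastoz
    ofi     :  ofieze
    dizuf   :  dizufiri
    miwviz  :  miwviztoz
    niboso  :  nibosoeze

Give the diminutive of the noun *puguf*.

The pattern is sibilance of the final sound: -toz when the stem ends in a sibilant (*kebas*, *miwviz*); -iri when the stem ends in a non-sibilant consonant (*oman*, *dizuf*); -eze when the stem ends in a vowel (*ofi*, *niboso*).
The final sound of *puguf* is /f/, which is a non-sibilant consonant, so the suffix is -iri, giving *pugufiri*.

pugufiri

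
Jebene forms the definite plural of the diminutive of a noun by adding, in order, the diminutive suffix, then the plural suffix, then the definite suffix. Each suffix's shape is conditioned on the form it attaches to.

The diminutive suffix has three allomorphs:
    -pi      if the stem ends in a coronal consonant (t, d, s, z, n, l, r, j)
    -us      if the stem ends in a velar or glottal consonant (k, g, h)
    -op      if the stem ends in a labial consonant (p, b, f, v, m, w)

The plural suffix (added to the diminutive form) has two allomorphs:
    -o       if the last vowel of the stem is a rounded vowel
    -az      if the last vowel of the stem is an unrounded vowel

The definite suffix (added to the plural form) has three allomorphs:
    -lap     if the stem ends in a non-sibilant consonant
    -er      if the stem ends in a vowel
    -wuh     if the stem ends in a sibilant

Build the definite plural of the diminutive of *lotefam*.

lotefamopoer

*lotefam*: final consonant = /m/, labial → -op → *lotefamop*.
The last vowel of the diminutive form *lotefamop* is /o/, which is a rounded vowel, so the plural suffix is -o, giving *lotefamopo*.
The final sound of the plural form *lotefamopo* is /o/, which is a vowel, so the definite suffix is -er, giving *lotefamopoer*.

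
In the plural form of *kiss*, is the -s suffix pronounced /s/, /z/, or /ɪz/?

/ɪz/

The stem *kiss* ends in a sibilant (/s, z, ʃ, ʒ, tʃ, dʒ/).
The plural suffix surfaces as /ɪz/ after sibilants, /s/ after other voiceless consonants, and /z/ after other voiced sounds.
So the plural -s on *kiss* is pronounced /ɪz/.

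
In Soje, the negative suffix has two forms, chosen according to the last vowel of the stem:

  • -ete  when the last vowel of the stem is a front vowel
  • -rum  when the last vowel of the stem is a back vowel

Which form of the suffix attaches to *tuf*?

-rum

Since the last vowel of *tuf* is /u/ (a back vowel), it takes -rum.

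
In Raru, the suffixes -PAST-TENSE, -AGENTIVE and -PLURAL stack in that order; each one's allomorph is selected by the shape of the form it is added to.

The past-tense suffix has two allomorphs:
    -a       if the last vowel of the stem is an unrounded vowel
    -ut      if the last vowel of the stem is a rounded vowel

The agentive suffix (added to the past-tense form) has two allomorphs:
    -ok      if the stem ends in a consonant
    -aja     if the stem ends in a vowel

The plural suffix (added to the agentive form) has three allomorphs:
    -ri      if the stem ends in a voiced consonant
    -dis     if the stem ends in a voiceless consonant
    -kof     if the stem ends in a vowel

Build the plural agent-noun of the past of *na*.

naaajakof

*na* — last vowel /a/ (an unrounded vowel) → -a → *naa*.
The final sound of the past-tense form *naa* is /a/, which is a vowel, so the agentive suffix is -aja, giving *naaaja*.
The final sound of the agentive form *naaaja* is /a/, which is a vowel, so the plural suffix is -kof, giving *naaajakof*.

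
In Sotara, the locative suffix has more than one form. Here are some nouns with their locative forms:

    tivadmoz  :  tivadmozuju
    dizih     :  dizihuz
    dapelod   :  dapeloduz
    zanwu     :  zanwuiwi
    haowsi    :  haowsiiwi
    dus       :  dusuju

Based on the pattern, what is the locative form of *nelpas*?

nelpasuju

The alternation tracks the final sound of the stem — -uju when the stem ends in a sibilant (*tivadmoz*, *dus*); -uz when the stem ends in a non-sibilant consonant (*dizih*, *dapelod*); -iwi when the stem ends in a vowel (*zanwu*, *haowsi*).
Since the final sound of *nelpas* is /s/ (a sibilant), it takes -uju, giving *nelpasuju*.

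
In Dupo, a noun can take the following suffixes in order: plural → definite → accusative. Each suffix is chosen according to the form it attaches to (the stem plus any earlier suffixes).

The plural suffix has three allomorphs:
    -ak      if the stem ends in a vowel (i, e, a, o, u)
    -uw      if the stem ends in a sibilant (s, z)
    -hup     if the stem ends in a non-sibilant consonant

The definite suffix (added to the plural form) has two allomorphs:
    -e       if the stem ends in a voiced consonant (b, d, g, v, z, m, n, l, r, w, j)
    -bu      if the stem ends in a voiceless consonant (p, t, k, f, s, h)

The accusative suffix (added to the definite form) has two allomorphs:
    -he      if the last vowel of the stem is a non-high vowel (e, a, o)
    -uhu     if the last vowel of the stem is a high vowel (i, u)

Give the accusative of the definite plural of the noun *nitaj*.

nitajhupbuuhu

*nitaj* — final sound /j/ (a non-sibilant consonant) → -hup → *nitajhup*.
The plural form *nitajhup*: final consonant = /p/, voiceless → -bu → *nitajhupbu*.
The definite form *nitajhupbu*: last vowel = /u/, a high vowel → -uhu → *nitajhupbuuhu*.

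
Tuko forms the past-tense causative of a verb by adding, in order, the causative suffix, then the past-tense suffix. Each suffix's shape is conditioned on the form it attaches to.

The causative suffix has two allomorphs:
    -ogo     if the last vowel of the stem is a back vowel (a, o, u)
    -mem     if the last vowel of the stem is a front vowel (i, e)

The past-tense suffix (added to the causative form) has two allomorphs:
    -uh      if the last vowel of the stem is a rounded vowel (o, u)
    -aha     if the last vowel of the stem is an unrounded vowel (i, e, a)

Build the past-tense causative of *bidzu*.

*bidzu* — last vowel /u/ (a back vowel) → -ogo → *bidzuogo*.
The causative form *bidzuogo*: last vowel = /o/, a rounded vowel → -uh → *bidzuogouh*.

bidzuogouh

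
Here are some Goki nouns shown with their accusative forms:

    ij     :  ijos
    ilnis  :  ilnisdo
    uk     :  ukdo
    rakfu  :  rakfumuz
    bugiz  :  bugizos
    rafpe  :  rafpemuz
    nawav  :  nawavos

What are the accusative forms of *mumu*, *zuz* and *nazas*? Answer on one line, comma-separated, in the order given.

The pattern is voicing of the final sound: -do when the stem ends in a voiceless consonant (*ilnis*, *uk*); -os when the stem ends in a voiced consonant (*ij*, *bugiz*, *nawav*); -muz when the stem ends in a vowel (*rakfu*, *rafpe*).
*mumu* — final sound /u/ (a vowel) → -muz → *mumumuz*.
*zuz* — final sound /z/ (a voiced consonant) → -os → *zuzos*.
*nazas* — final sound /s/ (a voiceless consonant) → -do → *nazasdo*.

mumumuz, zuzos, nazasdo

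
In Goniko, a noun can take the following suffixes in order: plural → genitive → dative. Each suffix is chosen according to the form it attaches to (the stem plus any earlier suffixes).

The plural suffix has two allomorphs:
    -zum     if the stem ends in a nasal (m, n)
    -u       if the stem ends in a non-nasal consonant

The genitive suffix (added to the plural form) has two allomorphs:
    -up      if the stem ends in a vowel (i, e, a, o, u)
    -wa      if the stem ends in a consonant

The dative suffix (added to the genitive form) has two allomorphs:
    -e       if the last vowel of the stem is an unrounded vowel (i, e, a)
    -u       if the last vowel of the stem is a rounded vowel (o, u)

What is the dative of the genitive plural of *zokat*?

Since the final consonant of *zokat* is /t/ (non-nasal), it takes -u, giving *zokatu*.
The plural form *zokatu*: final sound = /u/, a vowel → -up → *zokatuup*.
The last vowel of the genitive form *zokatuup* is /u/, which is a rounded vowel, so the dative suffix is -u, giving *zokatuupu*.

zokatuupu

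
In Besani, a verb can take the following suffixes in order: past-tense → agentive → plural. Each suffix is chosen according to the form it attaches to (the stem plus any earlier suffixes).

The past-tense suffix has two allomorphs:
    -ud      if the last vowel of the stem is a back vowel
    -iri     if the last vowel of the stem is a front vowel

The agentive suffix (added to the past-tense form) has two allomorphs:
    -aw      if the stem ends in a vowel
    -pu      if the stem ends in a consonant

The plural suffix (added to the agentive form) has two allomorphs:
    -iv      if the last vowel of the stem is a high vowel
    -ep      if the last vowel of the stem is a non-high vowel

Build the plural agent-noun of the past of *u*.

*u* — last vowel /u/ (a back vowel) → -ud → *uud*.
The past-tense form *uud*: final sound = /d/, a consonant → -pu → *uudpu*.
The agentive form *uudpu* — last vowel /u/ (a high vowel) → -iv → *uudpuiv*.

uudpuiv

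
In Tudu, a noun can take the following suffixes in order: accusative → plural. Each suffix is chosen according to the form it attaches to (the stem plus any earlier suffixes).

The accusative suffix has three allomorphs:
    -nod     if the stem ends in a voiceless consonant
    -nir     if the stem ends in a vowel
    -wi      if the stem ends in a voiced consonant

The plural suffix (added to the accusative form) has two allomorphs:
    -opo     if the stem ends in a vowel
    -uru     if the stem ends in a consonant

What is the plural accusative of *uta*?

utaniruru

*uta*: final sound = /a/, a vowel → -nir → *utanir*.
The final sound of the accusative form *utanir* is /r/, which is a consonant, so the plural suffix is -uru, giving *utaniruru*.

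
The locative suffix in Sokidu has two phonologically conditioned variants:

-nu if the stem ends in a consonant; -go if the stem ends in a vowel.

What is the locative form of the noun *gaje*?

Since the final sound of *gaje* is /e/ (a vowel), it takes -go, giving *gajego*.

gajego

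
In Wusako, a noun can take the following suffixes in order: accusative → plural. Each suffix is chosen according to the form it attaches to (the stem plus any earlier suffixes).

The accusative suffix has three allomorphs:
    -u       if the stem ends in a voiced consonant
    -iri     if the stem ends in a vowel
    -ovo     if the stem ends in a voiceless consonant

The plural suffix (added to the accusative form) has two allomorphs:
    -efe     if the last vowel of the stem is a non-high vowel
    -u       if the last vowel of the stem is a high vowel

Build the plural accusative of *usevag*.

The final sound of *usevag* is /g/, which is a voiced consonant, so the accusative suffix is -u, giving *usevagu*.
The accusative form *usevagu* — last vowel /u/ (a high vowel) → -u → *usevaguu*.

usevaguu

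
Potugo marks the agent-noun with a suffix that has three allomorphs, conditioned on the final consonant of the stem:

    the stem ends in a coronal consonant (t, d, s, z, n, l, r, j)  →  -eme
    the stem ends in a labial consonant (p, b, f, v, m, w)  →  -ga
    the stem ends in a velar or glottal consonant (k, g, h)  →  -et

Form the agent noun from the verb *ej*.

Since the final consonant of *ej* is /j/ (coronal), it takes -eme, giving *ejeme*.

ejeme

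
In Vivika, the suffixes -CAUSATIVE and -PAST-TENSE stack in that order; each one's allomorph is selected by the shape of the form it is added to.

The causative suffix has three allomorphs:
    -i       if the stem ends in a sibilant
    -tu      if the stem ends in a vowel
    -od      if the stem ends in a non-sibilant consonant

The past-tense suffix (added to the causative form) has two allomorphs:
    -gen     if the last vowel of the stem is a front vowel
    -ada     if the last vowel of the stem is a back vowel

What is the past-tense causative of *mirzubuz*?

mirzubuzigen

The final sound of *mirzubuz* is /z/, which is a sibilant, so the causative suffix is -i, giving *mirzubuzi*.
The causative form *mirzubuzi* — last vowel /i/ (a front vowel) → -gen → *mirzubuzigen*.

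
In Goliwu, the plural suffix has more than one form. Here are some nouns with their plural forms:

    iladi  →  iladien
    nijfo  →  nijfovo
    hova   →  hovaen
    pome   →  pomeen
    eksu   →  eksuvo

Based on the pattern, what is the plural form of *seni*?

The pattern is rounding harmony: -vo when the last vowel of the stem is a rounded vowel (*nijfo*, *eksu*); -en when the last vowel of the stem is an unrounded vowel (*iladi*, *hova*, *pome*).
Since the last vowel of *seni* is /i/ (an unrounded vowel), it takes -en, giving *senien*.

senien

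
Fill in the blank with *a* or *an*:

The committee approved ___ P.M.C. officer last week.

The indefinite article is chosen by the initial *sound* of the following word, not its spelling.
The initialism *P.M.C.* is read letter by letter; the first letter, P, is pronounced /piː/, which begins with a consonant sound.
So the article is *a*: The committee approved a P.M.C. officer last week.

a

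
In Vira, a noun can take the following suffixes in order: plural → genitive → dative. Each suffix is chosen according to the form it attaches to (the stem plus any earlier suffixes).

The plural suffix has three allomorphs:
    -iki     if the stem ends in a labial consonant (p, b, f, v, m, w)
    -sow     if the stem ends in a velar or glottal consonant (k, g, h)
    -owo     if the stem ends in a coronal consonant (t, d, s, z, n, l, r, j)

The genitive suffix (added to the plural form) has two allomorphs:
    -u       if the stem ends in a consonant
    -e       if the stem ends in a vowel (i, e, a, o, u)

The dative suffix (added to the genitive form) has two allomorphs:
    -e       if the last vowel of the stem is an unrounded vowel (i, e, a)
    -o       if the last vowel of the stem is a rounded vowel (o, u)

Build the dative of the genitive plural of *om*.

Since the final consonant of *om* is /m/ (labial), it takes -iki, giving *omiki*.
The plural form *omiki*: final sound = /i/, a vowel → -e → *omikie*.
The genitive form *omikie* — last vowel /e/ (an unrounded vowel) → -e → *omikiee*.

omikiee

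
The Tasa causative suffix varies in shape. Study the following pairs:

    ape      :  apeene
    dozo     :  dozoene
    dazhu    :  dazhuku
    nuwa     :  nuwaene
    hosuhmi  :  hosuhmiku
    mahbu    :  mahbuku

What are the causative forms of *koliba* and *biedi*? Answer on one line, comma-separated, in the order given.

The suffix is conditioned by the last vowel: -ku when the last vowel of the stem is a high vowel (*dazhu*, *hosuhmi*, *mahbu*); -ene when the last vowel of the stem is a non-high vowel (*ape*, *dozo*, *nuwa*).
The last vowel of *koliba* is /a/, which is a non-high vowel, so the suffix is -ene, giving *kolibaene*.
*biedi*: last vowel = /i/, a high vowel → -ku → *biediku*.

kolibaene, biediku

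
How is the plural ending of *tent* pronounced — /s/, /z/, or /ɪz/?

/s/

The stem *tent* ends in a voiceless non-sibilant consonant.
The plural suffix surfaces as /ɪz/ after sibilants, /s/ after other voiceless consonants, and /z/ after other voiced sounds.
So the plural -s on *tent* is pronounced /s/.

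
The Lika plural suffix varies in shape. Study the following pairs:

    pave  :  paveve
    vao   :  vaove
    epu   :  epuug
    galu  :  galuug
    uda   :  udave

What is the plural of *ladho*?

The alternation tracks the last vowel of the stem — -ug when the last vowel of the stem is a high vowel (*epu*, *galu*); -ve when the last vowel of the stem is a non-high vowel (*pave*, *vao*, *uda*).
*ladho*: last vowel = /o/, a non-high vowel → -ve → *ladhove*.

ladhove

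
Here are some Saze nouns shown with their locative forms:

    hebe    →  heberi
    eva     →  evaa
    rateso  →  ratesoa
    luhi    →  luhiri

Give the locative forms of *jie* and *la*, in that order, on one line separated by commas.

The suffix is conditioned by the last vowel: -ri when the last vowel of the stem is a front vowel (*hebe*, *luhi*); -a when the last vowel of the stem is a back vowel (*eva*, *rateso*).
*jie*: last vowel = /e/, a front vowel → -ri → *jieri*.
*la*: last vowel = /a/, a back vowel → -a → *laa*.

jieri, laa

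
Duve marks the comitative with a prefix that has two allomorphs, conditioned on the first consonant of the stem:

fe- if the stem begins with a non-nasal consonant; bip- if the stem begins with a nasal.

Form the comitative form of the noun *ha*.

feha

The first consonant of *ha* is /h/, which is non-nasal, so the prefix is fe-, giving *feha*.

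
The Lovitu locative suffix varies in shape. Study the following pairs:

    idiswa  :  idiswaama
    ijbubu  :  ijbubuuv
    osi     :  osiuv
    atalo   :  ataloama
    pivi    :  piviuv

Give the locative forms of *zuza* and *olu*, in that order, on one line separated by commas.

zuzaama, oluuv

Looking at the last vowel of each stem: -uv when the last vowel of the stem is a high vowel (*ijbubu*, *osi*, *pivi*); -ama when the last vowel of the stem is a non-high vowel (*idiswa*, *atalo*).
The last vowel of *zuza* is /a/, which is a non-high vowel, so the suffix is -ama, giving *zuzaama*.
*olu* — last vowel /u/ (a high vowel) → -uv → *oluuv*.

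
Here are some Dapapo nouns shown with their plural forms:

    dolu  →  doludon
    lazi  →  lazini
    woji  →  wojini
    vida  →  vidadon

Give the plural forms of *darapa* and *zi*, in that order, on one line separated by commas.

The alternation tracks the last vowel of the stem — -ni when the last vowel of the stem is a front vowel (*lazi*, *woji*); -don when the last vowel of the stem is a back vowel (*dolu*, *vida*).
Since the last vowel of *darapa* is /a/ (a back vowel), it takes -don, giving *darapadon*.
*zi* — last vowel /i/ (a front vowel) → -ni → *zini*.

darapadon, zini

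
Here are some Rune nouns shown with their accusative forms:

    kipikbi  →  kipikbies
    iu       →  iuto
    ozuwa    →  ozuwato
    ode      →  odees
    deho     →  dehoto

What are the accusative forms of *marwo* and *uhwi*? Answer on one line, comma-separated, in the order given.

The alternation tracks the last vowel of the stem — -es when the last vowel of the stem is a front vowel (*kipikbi*, *ode*); -to when the last vowel of the stem is a back vowel (*iu*, *ozuwa*, *deho*).
*marwo*: last vowel = /o/, a back vowel → -to → *marwoto*.
*uhwi*: last vowel = /i/, a front vowel → -es → *uhwies*.

marwoto, uhwies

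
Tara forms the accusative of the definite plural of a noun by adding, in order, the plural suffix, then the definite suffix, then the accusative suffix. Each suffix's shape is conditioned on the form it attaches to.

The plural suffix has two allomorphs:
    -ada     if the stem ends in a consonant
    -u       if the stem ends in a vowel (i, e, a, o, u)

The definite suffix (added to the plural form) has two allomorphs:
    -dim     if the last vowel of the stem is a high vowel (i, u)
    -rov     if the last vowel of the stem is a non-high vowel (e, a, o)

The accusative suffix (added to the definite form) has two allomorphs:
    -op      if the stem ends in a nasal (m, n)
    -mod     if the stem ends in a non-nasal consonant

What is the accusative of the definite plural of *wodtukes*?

wodtukesadarovmod

*wodtukes*: final sound = /s/, a consonant → -ada → *wodtukesada*.
The plural form *wodtukesada*: last vowel = /a/, a non-high vowel → -rov → *wodtukesadarov*.
The final consonant of the definite form *wodtukesadarov* is /v/, which is non-nasal, so the accusative suffix is -mod, giving *wodtukesadarovmod*.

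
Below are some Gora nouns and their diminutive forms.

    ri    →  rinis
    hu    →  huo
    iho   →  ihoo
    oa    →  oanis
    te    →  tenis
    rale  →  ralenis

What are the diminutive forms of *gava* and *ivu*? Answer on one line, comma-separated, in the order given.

The alternation tracks the last vowel of the stem — -o when the last vowel of the stem is a rounded vowel (*hu*, *iho*); -nis when the last vowel of the stem is an unrounded vowel (*ri*, *oa*, *te*, *rale*).
*gava*: last vowel = /a/, an unrounded vowel → -nis → *gavanis*.
*ivu* — last vowel /u/ (a rounded vowel) → -o → *ivuo*.

gavanis, ivuo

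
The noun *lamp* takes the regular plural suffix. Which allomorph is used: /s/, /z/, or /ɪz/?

/s/

The stem *lamp* ends in a voiceless non-sibilant consonant.
The plural suffix surfaces as /ɪz/ after sibilants, /s/ after other voiceless consonants, and /z/ after other voiced sounds.
So the plural -s on *lamp* is pronounced /s/.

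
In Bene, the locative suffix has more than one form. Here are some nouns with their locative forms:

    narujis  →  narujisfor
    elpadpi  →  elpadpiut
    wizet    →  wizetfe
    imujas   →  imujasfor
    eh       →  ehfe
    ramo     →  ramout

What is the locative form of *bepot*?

Looking at the final sound of each stem: -for when the stem ends in a sibilant (*narujis*, *imujas*); -fe when the stem ends in a non-sibilant consonant (*wizet*, *eh*); -ut when the stem ends in a vowel (*elpadpi*, *ramo*).
*bepot* — final sound /t/ (a non-sibilant consonant) → -fe → *bepotfe*.

bepotfe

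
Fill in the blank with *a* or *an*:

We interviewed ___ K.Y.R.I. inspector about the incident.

a

The indefinite article is chosen by the initial *sound* of the following word, not its spelling.
The initialism *K.Y.R.I.* is read letter by letter; the first letter, K, is pronounced /keɪ/, which begins with a consonant sound.
So the article is *a*: We interviewed a K.Y.R.I. inspector about the incident.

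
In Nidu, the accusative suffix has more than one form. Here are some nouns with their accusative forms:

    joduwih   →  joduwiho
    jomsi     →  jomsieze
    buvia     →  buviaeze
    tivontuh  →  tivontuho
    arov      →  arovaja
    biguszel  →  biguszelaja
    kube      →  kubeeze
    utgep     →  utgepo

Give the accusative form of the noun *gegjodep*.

gegjodepo

Looking at the final sound of each stem: -o when the stem ends in a voiceless consonant (*joduwih*, *tivontuh*, *utgep*); -aja when the stem ends in a voiced consonant (*arov*, *biguszel*); -eze when the stem ends in a vowel (*jomsi*, *buvia*, *kube*).
*gegjodep* — final sound /p/ (a voiceless consonant) → -o → *gegjodepo*.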